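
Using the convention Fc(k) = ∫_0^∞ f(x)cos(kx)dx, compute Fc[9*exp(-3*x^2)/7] 3*sqrt(3)*sqrt(pi)*exp(-k^2/12)/14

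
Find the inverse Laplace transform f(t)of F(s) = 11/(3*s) 11/3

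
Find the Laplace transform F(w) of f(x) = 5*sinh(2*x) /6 5/(3*(w^2 - 4) ) 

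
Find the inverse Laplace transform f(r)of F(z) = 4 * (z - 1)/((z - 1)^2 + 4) 4 * exp(r) * cos(2 * r)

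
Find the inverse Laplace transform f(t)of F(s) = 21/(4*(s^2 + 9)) 7*sin(3*t)/4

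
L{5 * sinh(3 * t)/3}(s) 5/(s^2-9)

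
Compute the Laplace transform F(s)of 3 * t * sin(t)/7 6 * s/(7 * (s^2 + 1)^2)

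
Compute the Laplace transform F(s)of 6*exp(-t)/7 6/(7*(s + 1))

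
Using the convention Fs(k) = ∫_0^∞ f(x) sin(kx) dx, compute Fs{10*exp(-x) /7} 10*k/(7*(k^2 + 1) ) 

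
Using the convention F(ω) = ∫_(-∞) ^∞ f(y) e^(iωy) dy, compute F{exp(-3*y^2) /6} sqrt(3)*sqrt(pi)*exp(-ω^2/12) /18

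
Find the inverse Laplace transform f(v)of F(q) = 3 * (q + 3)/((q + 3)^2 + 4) 3 * exp(-3 * v) * cos(2 * v)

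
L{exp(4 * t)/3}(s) 1/(3 * (s - 4))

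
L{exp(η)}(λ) 1/(λ - 1)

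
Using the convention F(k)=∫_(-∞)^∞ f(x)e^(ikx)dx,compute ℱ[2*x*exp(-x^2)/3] I*sqrt(pi)*k*exp(-k^2/4)/3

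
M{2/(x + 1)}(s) 2*pi*csc(pi*s)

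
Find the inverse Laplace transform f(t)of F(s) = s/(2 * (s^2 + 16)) cos(4 * t)/2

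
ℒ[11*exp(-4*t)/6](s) 11/(6*(s + 4))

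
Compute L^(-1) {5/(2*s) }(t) 5/2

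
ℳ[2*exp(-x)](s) 2*gamma(s)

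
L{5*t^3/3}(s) 10/s^4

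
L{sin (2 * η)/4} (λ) 1/ (2 * (λ^2+4))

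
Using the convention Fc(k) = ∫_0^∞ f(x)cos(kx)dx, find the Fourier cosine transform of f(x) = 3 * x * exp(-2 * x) 3 * (4 - k^2)/(k^2 + 4)^2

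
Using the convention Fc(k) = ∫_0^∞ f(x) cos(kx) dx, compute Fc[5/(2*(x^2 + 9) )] 5*pi*exp(-3*k) /12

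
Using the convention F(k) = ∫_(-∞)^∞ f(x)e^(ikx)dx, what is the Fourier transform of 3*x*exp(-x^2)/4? 3*I*sqrt(pi)*k*exp(-k^2/4)/8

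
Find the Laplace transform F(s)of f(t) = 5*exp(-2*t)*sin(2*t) 10/((s + 2)^2 + 4)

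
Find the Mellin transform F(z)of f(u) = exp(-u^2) gamma(z/2)/2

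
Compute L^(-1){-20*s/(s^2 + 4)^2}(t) -5*t*sin(2*t)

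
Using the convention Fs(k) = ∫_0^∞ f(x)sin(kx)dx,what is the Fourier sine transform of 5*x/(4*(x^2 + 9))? 5*pi*exp(-3*k)/8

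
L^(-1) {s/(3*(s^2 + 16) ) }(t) cos(4*t) /3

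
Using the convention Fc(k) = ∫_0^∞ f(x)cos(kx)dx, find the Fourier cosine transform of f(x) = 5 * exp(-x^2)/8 5 * sqrt(pi) * exp(-k^2/4)/16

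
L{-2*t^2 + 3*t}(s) 3/s^2 - 4/s^3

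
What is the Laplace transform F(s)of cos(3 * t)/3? s/(3 * (s^2 + 9))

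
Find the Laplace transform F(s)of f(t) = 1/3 1/(3*s)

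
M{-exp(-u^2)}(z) -gamma(z/2)/2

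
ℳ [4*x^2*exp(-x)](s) 4*gamma(s + 2) 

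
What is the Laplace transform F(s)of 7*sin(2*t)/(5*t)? 7*atan(2/s)/5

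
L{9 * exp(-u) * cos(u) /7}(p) 9 * (p + 1) /(7 * ((p + 1) ^2 + 1) ) 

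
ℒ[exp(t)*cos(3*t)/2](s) (s - 1)/(2*((s - 1)^2 + 9))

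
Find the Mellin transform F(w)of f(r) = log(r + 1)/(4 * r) -pi * csc(pi * w)/(4 * w - 4)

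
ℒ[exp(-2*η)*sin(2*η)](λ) 2/((λ + 2)^2 + 4)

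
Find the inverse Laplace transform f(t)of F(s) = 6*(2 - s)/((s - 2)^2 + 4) -6*exp(2*t)*cos(2*t)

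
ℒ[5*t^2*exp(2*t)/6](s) 5/(3*(s - 2)^3)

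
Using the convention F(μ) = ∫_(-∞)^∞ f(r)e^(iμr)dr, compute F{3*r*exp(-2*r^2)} 3*sqrt(2)*I*sqrt(pi)*μ*exp(-μ^2/8)/8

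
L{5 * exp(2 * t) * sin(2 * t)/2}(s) 5/((s - 2)^2 + 4)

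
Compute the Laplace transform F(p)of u p^(-2)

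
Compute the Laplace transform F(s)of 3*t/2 3/(2*s^2)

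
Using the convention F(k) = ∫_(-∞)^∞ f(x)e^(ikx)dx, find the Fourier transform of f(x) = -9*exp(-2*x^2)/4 -9*sqrt(2)*sqrt(pi)*exp(-k^2/8)/8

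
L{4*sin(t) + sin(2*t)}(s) 4/(s^2 + 1) + 2/(s^2 + 4)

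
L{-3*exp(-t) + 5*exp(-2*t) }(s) 5/(s + 2) - 3/(s + 1) 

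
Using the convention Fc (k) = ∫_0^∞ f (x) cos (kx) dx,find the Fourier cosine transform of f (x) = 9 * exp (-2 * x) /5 18/ (5 * (k^2+4) ) 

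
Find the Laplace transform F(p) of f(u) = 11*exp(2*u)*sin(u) 11/((p - 2) ^2 + 1) 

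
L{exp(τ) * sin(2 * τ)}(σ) 2/((σ - 1)^2 + 4)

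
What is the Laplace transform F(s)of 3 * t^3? 18/s^4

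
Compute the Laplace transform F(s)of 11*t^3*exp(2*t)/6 11/(s - 2)^4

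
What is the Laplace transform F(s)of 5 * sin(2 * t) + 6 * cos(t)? 6 * s/(s^2 + 1) + 10/(s^2 + 4)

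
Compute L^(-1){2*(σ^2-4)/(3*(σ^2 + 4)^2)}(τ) 2*τ*cos(2*τ)/3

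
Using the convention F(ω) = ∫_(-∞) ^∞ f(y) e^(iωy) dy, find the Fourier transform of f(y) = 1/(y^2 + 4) pi * exp(-2 * Abs(ω) ) /2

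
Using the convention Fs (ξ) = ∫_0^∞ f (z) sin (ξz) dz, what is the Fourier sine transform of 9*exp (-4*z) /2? 9*ξ/ (2*(ξ^2 + 16) ) 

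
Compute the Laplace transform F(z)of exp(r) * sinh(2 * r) 2/((z - 1)^2 - 4)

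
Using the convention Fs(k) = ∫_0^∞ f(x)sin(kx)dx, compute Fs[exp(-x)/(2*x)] atan(k)/2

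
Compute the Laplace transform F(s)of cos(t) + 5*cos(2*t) 5*s/(s^2 + 4) + s/(s^2 + 1)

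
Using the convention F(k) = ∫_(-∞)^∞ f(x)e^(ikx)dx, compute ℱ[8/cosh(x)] 8*pi/cosh(pi*k/2)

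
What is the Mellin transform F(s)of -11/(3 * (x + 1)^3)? -11 * pi * (s - 2) * (s - 1)/(6 * sin(pi * s))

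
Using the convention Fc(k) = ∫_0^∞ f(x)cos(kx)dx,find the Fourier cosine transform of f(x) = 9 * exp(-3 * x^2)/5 3 * sqrt(3) * sqrt(pi) * exp(-k^2/12)/10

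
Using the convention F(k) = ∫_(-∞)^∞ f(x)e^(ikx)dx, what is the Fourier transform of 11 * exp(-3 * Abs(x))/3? 22/(k^2 + 9)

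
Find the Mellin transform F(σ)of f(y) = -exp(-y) -gamma(σ)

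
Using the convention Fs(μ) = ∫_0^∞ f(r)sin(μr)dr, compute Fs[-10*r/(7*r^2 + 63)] -5*pi*exp(-3*μ)/7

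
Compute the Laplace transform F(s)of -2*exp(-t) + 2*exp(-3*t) 2/(s + 3) - 2/(s + 1)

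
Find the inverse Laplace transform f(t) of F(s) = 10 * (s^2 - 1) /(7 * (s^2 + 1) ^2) 10 * t * cos(t) /7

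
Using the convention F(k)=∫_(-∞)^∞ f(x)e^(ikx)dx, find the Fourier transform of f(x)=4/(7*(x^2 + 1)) 4*pi*exp(-Abs(k))/7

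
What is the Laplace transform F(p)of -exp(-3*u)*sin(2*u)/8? -1/(4*(p+3)^2+16)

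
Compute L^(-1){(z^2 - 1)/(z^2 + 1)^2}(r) r*cos(r)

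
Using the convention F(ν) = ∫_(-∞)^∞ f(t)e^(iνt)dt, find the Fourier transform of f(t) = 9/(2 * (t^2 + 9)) 3 * pi * exp(-3 * Abs(ν))/2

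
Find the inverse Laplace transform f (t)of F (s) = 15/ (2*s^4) 5*t^3/4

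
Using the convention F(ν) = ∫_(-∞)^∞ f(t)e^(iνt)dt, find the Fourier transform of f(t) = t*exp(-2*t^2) sqrt(2)*I*sqrt(pi)*ν*exp(-ν^2/8)/8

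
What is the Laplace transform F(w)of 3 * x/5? 3/(5 * w^2)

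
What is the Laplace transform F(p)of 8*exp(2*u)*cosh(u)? 8*(p - 2)/((p - 2)^2 - 1)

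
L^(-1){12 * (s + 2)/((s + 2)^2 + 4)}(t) 12 * exp(-2 * t) * cos(2 * t)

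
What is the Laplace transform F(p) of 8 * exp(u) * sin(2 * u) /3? 16/(3 * ((p - 1) ^2 + 4) ) 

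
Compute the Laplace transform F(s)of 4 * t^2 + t 8/s^3 + s^(-2)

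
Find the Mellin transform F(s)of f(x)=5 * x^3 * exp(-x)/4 5 * gamma(s + 3)/4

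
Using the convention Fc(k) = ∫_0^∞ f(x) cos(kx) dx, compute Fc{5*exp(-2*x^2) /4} 5*sqrt(2)*sqrt(pi)*exp(-k^2/8) /16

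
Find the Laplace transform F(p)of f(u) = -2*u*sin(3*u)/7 -12*p/(7*(p^2 + 9)^2)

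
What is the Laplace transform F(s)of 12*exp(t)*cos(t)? 12*(s - 1)/((s - 1)^2+1)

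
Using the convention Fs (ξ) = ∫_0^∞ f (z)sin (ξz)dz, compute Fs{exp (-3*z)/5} ξ/ (5*(ξ^2 + 9))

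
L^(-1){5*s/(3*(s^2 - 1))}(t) 5*cosh(t)/3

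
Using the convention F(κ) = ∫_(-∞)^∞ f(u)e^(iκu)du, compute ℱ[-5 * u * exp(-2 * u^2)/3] -5 * sqrt(2) * I * sqrt(pi) * κ * exp(-κ^2/8)/24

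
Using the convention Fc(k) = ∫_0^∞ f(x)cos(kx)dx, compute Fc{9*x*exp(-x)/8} 9*(1 - k^2)/(8*(k^2 + 1)^2)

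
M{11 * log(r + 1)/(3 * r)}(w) -11 * pi * csc(pi * w)/(3 * w - 3)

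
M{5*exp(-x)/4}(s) 5*gamma(s)/4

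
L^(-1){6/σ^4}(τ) τ^3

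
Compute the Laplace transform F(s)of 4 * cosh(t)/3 4 * s/(3 * (s^2-1))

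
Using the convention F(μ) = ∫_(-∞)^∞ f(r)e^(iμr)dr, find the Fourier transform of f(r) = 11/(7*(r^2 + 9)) 11*pi*exp(-3*Abs(μ))/21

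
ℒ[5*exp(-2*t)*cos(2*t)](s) 5*(s + 2)/((s + 2)^2 + 4)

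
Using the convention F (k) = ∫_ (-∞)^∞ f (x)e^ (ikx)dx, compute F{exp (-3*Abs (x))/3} 2/ (k^2 + 9)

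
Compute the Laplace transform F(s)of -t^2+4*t 4/s^2-2/s^3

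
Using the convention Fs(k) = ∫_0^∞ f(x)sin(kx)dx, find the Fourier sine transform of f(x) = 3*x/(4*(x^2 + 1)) 3*pi*exp(-k)/8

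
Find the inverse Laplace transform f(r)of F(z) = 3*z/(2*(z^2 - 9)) 3*cosh(3*r)/2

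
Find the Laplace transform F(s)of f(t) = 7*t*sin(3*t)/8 21*s/(4*(s^2 + 9)^2)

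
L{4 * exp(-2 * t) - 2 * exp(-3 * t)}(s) 4/(s + 2) - 2/(s + 3)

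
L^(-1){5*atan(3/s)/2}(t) 5*sin(3*t)/(2*t)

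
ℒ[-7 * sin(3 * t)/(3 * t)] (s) -7 * atan(3/s)/3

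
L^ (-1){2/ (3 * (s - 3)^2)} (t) 2 * t * exp (3 * t)/3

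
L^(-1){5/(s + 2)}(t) 5 * exp(-2 * t)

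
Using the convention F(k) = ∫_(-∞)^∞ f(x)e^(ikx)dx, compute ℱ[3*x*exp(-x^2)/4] 3*I*sqrt(pi)*k*exp(-k^2/4)/8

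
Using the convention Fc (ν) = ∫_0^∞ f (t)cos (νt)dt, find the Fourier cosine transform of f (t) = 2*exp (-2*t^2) sqrt (2)*sqrt (pi)*exp (-ν^2/8)/2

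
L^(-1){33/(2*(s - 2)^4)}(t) 11*t^3*exp(2*t)/4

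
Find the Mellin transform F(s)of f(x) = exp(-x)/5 gamma(s)/5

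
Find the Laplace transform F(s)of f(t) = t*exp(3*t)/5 1/(5*(s - 3)^2)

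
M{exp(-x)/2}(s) gamma(s)/2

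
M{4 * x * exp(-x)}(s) 4 * gamma(s + 1)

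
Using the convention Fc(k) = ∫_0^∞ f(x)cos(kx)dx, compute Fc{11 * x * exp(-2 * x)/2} 11 * (4 - k^2)/(2 * (k^2 + 4)^2)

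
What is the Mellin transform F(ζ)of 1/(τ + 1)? pi * csc(pi * ζ)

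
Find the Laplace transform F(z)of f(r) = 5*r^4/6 20/z^5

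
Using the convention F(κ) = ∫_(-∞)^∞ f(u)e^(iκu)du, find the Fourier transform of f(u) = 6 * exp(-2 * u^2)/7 3 * sqrt(2) * sqrt(pi) * exp(-κ^2/8)/7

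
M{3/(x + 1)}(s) 3*pi*csc(pi*s)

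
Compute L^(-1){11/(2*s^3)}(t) 11*t^2/4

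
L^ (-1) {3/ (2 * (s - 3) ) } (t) 3 * exp (3 * t) /2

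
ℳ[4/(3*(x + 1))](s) 4*pi*csc(pi*s)/3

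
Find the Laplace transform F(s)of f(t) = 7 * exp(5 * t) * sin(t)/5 7/(5 * ((s - 5)^2 + 1))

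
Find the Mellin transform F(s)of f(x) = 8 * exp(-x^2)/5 4 * gamma(s/2)/5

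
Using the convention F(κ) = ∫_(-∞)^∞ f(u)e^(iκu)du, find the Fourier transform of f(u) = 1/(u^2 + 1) pi * exp(-Abs(κ))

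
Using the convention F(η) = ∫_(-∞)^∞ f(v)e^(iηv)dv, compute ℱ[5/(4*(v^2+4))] 5*pi*exp(-2*Abs(η))/8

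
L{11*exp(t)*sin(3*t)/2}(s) 33/(2*((s - 1)^2 + 9))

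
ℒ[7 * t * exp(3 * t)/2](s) 7/(2 * (s - 3)^2)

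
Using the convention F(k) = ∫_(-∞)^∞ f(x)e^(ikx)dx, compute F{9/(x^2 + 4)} 9*pi*exp(-2*Abs(k))/2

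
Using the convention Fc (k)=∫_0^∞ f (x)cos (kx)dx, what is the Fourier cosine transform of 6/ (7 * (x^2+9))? pi * exp (-3 * k)/7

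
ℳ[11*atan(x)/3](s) -11*pi*sec(pi*s/2)/(6*s)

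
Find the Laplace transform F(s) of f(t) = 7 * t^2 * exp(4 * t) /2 7/(s - 4) ^3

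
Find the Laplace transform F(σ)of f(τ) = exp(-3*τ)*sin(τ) 1/((σ + 3)^2 + 1)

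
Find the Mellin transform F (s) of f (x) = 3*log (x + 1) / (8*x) -3*pi*csc (pi*s) / (8*s - 8) 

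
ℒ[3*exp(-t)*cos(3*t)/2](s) 3*(s + 1)/(2*((s + 1)^2 + 9))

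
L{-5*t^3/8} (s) -15/ (4*s^4)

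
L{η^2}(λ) 2/λ^3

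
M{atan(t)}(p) -pi * sec(pi * p/2)/(2 * p)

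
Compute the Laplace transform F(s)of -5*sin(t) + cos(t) s/(s^2 + 1) - 5/(s^2 + 1)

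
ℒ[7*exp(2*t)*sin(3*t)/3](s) 7/((s - 2)^2+9)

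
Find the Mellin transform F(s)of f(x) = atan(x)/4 -pi * sec(pi * s/2)/(8 * s)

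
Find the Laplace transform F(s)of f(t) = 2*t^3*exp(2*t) 12/(s - 2)^4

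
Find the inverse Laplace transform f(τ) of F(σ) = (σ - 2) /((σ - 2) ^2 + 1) exp(2*τ)*cos(τ) 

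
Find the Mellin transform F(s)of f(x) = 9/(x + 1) 9 * pi * csc(pi * s)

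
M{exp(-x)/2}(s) gamma(s)/2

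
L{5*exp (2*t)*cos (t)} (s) 5*(s - 2)/ ( (s - 2)^2 + 1)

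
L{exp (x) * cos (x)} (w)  (w - 1)/ ( (w - 1)^2+1)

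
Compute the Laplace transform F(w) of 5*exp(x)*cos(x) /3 5*(w - 1) /(3*((w - 1) ^2 + 1) ) 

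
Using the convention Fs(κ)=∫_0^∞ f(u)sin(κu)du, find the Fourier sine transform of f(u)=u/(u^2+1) pi*exp(-κ)/2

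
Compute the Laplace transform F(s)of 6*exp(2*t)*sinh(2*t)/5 12/(5*s*(s - 4))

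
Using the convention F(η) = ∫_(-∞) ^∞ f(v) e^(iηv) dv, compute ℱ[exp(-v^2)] sqrt(pi) * exp(-η^2/4) 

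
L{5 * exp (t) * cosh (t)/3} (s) 5 * (s - 1)/ (3 * s * (s - 2))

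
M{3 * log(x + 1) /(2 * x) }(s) -3 * pi * csc(pi * s) /(2 * s - 2) 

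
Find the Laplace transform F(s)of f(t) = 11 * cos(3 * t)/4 11 * s/(4 * (s^2 + 9))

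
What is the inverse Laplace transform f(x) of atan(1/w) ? sin(x) /x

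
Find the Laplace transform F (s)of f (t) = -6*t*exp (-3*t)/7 -6/ (7*(s+3)^2)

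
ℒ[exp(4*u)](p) 1/(p - 4)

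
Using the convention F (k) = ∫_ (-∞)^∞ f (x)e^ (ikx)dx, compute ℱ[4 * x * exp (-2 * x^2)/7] sqrt (2) * I * sqrt (pi) * k * exp (-k^2/8)/14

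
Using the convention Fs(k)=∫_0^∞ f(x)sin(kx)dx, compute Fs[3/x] 3 * pi/2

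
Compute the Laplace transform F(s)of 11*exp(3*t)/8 11/(8*(s - 3))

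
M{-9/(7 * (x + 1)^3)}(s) -9 * pi * (s - 2) * (s - 1)/(14 * sin(pi * s))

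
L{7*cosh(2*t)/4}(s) 7*s/(4*(s^2 - 4))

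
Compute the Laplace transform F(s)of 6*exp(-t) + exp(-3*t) 6/(s + 1) + 1/(s + 3)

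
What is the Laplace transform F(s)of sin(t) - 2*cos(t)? 1/(s^2 + 1) - 2*s/(s^2 + 1)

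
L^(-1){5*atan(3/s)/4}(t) 5*sin(3*t)/(4*t)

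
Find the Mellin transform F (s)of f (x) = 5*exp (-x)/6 5*gamma (s)/6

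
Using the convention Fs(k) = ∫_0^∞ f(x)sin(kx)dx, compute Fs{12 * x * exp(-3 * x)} 72 * k/(k^2 + 9)^2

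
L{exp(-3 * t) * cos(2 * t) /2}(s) (s+3) /(2 * ((s+3) ^2+4) ) 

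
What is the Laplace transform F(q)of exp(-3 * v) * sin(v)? 1/((q + 3)^2 + 1)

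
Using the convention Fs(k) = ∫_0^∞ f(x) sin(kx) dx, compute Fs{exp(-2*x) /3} k/(3*(k^2 + 4) ) 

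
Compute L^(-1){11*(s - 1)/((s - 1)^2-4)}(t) 11*exp(t)*cosh(2*t)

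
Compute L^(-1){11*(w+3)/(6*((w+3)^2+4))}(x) 11*exp(-3*x)*cos(2*x)/6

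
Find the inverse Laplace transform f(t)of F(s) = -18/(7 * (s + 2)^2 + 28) -9 * exp(-2 * t) * sin(2 * t)/7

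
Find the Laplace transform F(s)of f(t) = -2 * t -2/s^2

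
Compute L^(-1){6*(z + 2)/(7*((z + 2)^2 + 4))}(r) 6*exp(-2*r)*cos(2*r)/7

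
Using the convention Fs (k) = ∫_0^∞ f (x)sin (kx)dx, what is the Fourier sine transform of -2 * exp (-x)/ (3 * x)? -2 * atan (k)/3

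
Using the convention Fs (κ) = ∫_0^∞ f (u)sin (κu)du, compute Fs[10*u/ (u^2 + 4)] 5*pi*exp (-2*κ)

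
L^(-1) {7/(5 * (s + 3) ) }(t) 7 * exp(-3 * t) /5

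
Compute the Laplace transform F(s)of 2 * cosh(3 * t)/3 2 * s/(3 * (s^2 - 9))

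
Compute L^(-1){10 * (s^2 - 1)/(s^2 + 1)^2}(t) 10 * t * cos(t)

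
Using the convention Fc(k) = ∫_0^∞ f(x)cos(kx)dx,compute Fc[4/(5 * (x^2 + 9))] 2 * pi * exp(-3 * k)/15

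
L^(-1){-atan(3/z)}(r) -sin(3 * r)/r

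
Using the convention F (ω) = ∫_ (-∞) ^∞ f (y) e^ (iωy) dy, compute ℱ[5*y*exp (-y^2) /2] 5*I*sqrt (pi)*ω*exp (-ω^2/4) /4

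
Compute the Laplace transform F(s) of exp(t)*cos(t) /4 (s - 1) /(4*((s - 1) ^2+1) ) 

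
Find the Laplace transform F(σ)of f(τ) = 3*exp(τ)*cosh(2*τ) 3*(σ - 1)/((σ - 1)^2 - 4)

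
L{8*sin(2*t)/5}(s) 16/(5*(s^2 + 4))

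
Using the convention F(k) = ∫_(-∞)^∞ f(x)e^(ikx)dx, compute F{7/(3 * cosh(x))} 7 * pi/(3 * cosh(pi * k/2))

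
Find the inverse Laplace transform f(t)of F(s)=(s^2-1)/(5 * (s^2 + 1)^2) t * cos(t)/5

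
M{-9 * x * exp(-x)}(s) -9 * gamma(s + 1)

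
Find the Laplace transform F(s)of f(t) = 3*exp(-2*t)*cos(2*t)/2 3*(s + 2)/(2*((s + 2)^2 + 4))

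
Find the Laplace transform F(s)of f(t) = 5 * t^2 10/s^3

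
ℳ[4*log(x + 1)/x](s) -4*pi*csc(pi*s)/(s - 1)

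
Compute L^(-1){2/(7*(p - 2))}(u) 2*exp(2*u)/7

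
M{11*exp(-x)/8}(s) 11*gamma(s)/8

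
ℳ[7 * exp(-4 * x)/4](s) 7 * gamma(s)/(4 * 2^(2 * s))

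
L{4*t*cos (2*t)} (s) 4*(s^2 - 4)/ (s^2 + 4)^2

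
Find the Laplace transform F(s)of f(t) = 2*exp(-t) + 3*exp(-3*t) 3/(s + 3) + 2/(s + 1)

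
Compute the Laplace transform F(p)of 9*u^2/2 9/p^3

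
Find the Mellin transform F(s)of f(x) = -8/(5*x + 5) -8*pi*csc(pi*s)/5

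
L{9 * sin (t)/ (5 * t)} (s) 9 * atan (1/s)/5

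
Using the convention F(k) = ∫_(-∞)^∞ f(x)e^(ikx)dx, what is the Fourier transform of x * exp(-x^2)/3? I * sqrt(pi) * k * exp(-k^2/4)/6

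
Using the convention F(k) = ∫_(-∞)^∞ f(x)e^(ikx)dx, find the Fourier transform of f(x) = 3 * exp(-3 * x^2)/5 sqrt(3) * sqrt(pi) * exp(-k^2/12)/5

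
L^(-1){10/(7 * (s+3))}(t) 10 * exp(-3 * t)/7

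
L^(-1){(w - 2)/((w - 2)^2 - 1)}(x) exp(2*x)*cosh(x)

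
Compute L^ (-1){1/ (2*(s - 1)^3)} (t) t^2*exp (t)/4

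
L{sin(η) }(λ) 1/(λ^2+1) 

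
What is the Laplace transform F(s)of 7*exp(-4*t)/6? 7/(6*(s+4))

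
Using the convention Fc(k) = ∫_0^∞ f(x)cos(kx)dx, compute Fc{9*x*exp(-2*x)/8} 9*(4 - k^2)/(8*(k^2 + 4)^2)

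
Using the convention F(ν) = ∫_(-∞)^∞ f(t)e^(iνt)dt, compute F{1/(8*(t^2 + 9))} pi*exp(-3*Abs(ν))/24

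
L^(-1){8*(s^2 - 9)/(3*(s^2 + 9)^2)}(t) 8*t*cos(3*t)/3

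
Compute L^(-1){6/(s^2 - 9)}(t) 2 * sinh(3 * t)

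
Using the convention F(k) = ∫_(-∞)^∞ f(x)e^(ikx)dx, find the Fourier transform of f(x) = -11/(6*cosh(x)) -11*pi/(6*cosh(pi*k/2))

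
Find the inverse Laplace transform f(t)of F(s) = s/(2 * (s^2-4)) cosh(2 * t)/2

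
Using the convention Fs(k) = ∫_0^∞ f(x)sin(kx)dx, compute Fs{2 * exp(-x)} 2 * k/(k^2 + 1)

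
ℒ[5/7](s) 5/(7 * s) 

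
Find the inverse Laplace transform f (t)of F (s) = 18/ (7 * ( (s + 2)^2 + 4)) 9 * exp (-2 * t) * sin (2 * t)/7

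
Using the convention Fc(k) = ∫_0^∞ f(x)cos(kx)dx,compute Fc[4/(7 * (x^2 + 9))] 2 * pi * exp(-3 * k)/21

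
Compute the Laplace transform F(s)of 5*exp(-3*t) 5/(s + 3)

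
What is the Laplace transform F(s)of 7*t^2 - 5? 14/s^3 - 5/s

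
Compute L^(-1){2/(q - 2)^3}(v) v^2 * exp(2 * v)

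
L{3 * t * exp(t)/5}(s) 3/(5 * (s - 1)^2)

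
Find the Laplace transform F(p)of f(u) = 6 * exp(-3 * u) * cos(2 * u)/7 6 * (p + 3)/(7 * ((p + 3)^2 + 4))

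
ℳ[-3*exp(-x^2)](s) -3*gamma(s/2)/2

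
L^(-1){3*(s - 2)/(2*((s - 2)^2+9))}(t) 3*exp(2*t)*cos(3*t)/2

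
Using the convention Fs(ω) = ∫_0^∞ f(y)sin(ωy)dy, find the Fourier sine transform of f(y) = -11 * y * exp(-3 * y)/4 -33 * ω/(2 * (ω^2 + 9)^2)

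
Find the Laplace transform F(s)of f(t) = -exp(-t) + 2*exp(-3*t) 2/(s + 3) - 1/(s + 1)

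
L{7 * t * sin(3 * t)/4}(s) 21 * s/(2 * (s^2 + 9)^2)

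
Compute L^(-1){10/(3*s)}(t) 10/3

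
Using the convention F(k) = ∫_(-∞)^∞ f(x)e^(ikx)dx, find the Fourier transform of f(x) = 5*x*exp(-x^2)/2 5*I*sqrt(pi)*k*exp(-k^2/4)/4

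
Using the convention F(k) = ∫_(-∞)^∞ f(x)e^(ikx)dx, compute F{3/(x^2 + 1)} 3 * pi * exp(-Abs(k))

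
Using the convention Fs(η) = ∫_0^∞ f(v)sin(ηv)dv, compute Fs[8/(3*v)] 4*pi/3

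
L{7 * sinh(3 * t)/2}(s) 21/(2 * (s^2 - 9))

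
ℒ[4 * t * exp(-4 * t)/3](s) 4/(3 * (s + 4)^2)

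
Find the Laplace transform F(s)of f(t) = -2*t -2/s^2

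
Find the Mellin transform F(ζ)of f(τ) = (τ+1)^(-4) gamma(ζ)*gamma(4 - ζ)/6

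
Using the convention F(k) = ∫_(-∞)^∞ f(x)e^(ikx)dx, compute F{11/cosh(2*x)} 11*pi/(2*cosh(pi*k/4))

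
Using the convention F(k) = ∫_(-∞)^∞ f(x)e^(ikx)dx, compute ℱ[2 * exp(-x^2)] 2 * sqrt(pi) * exp(-k^2/4)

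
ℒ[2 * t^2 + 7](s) 7/s + 4/s^3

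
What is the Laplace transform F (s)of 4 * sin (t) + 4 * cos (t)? 4 * s/ (s^2 + 1) + 4/ (s^2 + 1)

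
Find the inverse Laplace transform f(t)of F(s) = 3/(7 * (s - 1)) 3 * exp(t)/7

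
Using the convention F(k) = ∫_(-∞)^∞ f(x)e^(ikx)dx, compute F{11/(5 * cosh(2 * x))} 11 * pi/(10 * cosh(pi * k/4))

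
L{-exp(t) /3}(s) -1/(3*s - 3) 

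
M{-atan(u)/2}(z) pi * sec(pi * z/2)/(4 * z)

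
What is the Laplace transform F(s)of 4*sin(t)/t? 4*atan(1/s)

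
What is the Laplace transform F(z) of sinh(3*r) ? 3/(z^2 - 9) 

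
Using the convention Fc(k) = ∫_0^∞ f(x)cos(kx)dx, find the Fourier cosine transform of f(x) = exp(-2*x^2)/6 sqrt(2)*sqrt(pi)*exp(-k^2/8)/24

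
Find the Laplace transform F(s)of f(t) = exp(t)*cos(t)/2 (s - 1)/(2*((s - 1)^2 + 1))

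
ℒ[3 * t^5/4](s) 90/s^6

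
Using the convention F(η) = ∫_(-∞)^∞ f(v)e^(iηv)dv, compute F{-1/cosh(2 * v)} -pi/(2 * cosh(pi * η/4))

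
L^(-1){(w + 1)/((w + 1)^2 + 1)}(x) exp(-x)*cos(x)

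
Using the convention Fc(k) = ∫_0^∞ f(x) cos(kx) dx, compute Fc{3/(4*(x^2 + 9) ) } pi*exp(-3*k) /8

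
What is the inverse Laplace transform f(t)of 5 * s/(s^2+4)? 5 * cos(2 * t)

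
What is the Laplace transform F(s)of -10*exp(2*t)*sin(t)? -10/((s - 2)^2 + 1)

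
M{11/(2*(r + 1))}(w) 11*pi*csc(pi*w)/2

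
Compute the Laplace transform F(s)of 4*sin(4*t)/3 16/(3*(s^2 + 16))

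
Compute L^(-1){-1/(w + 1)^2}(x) -x * exp(-x)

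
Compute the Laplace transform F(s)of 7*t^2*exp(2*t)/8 7/(4*(s - 2)^3)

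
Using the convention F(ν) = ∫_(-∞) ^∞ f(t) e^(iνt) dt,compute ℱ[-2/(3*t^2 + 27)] -2*pi*exp(-3*Abs(ν) ) /9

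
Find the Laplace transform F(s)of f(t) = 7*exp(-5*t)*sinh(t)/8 7/(8*((s + 5)^2 - 1))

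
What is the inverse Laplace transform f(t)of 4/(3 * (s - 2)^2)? 4 * t * exp(2 * t)/3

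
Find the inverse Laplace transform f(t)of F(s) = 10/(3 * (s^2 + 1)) 10 * sin(t)/3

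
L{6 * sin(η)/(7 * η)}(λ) 6 * atan(1/λ)/7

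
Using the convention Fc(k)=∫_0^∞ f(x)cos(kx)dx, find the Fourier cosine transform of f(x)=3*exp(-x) 3/(k^2 + 1)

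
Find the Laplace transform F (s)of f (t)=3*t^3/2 9/s^4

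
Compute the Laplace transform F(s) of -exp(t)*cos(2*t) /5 (1 - s) /(5*((s - 1) ^2 + 4) ) 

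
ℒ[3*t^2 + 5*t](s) 5/s^2 + 6/s^3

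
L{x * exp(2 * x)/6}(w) 1/(6 * (w - 2)^2)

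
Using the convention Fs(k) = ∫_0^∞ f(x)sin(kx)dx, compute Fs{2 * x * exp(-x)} 4 * k/(k^2 + 1)^2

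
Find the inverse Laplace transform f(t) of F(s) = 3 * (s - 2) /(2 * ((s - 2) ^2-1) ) 3 * exp(2 * t) * cosh(t) /2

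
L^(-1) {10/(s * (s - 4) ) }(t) 5 * exp(2 * t) * sinh(2 * t) 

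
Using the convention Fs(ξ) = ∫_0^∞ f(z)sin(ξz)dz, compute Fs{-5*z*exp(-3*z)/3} -10*ξ/(ξ^2 + 9)^2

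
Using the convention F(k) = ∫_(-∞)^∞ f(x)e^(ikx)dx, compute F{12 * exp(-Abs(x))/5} 24/(5 * (k^2 + 1))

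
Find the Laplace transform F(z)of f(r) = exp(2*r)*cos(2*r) (z - 2)/((z - 2)^2 + 4)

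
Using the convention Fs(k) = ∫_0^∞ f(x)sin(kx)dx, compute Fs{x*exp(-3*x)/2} 3*k/(k^2 + 9)^2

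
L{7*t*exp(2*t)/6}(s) 7/(6*(s - 2)^2)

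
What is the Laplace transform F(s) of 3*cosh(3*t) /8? 3*s/(8*(s^2 - 9) ) 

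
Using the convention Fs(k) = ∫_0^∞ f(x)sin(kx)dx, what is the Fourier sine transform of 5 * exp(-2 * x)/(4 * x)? 5 * atan(k/2)/4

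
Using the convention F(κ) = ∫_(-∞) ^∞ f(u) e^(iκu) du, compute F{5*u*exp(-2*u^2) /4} 5*sqrt(2)*I*sqrt(pi)*κ*exp(-κ^2/8) /32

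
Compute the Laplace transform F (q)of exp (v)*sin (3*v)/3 1/ ( (q - 1)^2 + 9)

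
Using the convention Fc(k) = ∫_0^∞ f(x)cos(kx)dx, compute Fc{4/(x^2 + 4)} pi*exp(-2*k)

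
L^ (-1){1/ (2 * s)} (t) 1/2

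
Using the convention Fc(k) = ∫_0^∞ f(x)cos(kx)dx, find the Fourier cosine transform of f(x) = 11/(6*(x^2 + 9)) 11*pi*exp(-3*k)/36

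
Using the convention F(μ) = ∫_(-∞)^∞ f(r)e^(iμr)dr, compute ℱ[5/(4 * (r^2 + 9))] 5 * pi * exp(-3 * Abs(μ))/12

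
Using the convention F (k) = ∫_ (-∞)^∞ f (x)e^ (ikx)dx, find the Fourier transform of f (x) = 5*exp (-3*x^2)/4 5*sqrt (3)*sqrt (pi)*exp (-k^2/12)/12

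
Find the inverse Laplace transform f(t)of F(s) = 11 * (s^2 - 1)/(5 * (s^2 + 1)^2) 11 * t * cos(t)/5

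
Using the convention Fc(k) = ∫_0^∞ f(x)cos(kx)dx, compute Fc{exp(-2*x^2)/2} sqrt(2)*sqrt(pi)*exp(-k^2/8)/8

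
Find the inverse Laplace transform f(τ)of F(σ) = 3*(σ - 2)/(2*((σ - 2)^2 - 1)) 3*exp(2*τ)*cosh(τ)/2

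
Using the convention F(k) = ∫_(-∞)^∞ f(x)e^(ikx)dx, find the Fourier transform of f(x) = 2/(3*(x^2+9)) 2*pi*exp(-3*Abs(k))/9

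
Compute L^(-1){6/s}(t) 6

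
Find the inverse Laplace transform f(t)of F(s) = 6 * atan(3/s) 6 * sin(3 * t)/t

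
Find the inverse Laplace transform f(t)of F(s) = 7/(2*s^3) 7*t^2/4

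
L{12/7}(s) 12/(7 * s)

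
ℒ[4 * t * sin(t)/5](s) 8 * s/(5 * (s^2 + 1)^2)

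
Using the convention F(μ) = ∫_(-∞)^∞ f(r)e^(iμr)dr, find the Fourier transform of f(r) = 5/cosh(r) 5 * pi/cosh(pi * μ/2)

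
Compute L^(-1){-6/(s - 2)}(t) -6*exp(2*t)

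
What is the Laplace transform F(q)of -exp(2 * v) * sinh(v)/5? -1/(5 * (q - 2)^2 - 5)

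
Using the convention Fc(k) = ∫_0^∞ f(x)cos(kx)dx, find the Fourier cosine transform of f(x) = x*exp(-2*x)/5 (4 - k^2)/(5*(k^2 + 4)^2)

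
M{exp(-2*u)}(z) gamma(z)/2^z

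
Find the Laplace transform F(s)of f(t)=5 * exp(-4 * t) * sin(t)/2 5/(2 * ((s + 4)^2 + 1))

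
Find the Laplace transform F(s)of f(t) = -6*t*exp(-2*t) -6/(s + 2)^2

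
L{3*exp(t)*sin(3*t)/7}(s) 9/(7*((s - 1)^2 + 9))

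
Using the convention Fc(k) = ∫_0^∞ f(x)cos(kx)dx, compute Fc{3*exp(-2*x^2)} 3*sqrt(2)*sqrt(pi)*exp(-k^2/8)/4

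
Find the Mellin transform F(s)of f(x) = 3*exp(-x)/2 3*gamma(s)/2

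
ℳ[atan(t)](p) -pi * sec(pi * p/2) /(2 * p) 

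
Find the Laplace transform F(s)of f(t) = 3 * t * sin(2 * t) 12 * s/(s^2 + 4)^2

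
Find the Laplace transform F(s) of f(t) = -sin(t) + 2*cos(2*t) 2*s/(s^2 + 4)-1/(s^2 + 1) 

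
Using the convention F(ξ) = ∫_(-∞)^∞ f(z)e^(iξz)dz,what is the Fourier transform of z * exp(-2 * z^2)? sqrt(2) * I * sqrt(pi) * ξ * exp(-ξ^2/8)/8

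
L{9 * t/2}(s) 9/(2 * s^2)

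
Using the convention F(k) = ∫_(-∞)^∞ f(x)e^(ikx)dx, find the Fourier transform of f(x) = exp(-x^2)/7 sqrt(pi) * exp(-k^2/4)/7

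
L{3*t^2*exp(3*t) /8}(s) 3/(4*(s - 3) ^3) 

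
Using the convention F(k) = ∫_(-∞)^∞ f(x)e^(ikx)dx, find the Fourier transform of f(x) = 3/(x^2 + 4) 3*pi*exp(-2*Abs(k))/2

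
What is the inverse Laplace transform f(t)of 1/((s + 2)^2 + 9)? exp(-2*t)*sin(3*t)/3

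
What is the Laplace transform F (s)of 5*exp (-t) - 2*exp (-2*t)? 5/ (s + 1) - 2/ (s + 2)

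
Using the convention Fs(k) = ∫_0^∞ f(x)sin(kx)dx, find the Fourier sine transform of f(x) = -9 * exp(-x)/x -9 * atan(k)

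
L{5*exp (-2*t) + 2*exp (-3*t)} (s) 2/ (s + 3) + 5/ (s + 2)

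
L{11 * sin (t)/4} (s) 11/ (4 * (s^2 + 1))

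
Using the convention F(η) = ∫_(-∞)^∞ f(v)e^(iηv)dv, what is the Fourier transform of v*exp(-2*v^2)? sqrt(2)*I*sqrt(pi)*η*exp(-η^2/8)/8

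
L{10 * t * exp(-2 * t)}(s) 10/(s + 2)^2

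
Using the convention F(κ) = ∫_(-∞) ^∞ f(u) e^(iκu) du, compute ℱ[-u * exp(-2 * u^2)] -sqrt(2) * I * sqrt(pi) * κ * exp(-κ^2/8) /8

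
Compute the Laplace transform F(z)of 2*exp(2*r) 2/(z - 2)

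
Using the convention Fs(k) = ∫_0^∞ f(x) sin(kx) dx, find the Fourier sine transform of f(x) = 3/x 3*pi/2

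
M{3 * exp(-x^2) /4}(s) 3 * gamma(s/2) /8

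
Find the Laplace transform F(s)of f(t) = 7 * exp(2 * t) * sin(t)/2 7/(2 * ((s - 2)^2 + 1))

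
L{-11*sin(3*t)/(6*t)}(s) -11*atan(3/s)/6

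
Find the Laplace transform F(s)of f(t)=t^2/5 2/(5*s^3)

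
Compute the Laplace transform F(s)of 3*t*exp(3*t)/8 3/(8*(s - 3)^2)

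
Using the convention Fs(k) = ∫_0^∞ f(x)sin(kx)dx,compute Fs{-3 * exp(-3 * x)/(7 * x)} -3 * atan(k/3)/7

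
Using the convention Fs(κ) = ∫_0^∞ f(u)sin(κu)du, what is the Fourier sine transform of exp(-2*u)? κ/(κ^2 + 4)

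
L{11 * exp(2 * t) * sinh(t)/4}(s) 11/(4 * ((s - 2)^2 - 1))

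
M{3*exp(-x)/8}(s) 3*gamma(s)/8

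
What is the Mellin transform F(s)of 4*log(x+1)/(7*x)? -4*pi*csc(pi*s)/(7*s - 7)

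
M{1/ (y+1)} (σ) pi*csc (pi*σ)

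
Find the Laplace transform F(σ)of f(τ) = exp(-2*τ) 1/(σ + 2)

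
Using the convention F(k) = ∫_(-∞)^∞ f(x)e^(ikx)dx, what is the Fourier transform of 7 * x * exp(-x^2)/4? 7 * I * sqrt(pi) * k * exp(-k^2/4)/8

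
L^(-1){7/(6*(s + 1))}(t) 7*exp(-t)/6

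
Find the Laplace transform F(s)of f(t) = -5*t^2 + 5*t 5/s^2 - 10/s^3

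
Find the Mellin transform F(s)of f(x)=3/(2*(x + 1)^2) -3*pi*(s - 1)/(2*sin(pi*s))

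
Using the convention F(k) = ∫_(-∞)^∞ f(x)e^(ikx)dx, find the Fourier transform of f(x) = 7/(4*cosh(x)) 7*pi/(4*cosh(pi*k/2))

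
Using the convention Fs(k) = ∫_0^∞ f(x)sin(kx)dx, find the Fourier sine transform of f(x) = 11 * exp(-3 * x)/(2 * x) 11 * atan(k/3)/2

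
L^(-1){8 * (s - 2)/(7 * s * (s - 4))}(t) 8 * exp(2 * t) * cosh(2 * t)/7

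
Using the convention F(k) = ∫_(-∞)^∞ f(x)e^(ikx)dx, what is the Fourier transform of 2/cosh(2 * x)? pi/cosh(pi * k/4)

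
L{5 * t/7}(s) 5/(7 * s^2)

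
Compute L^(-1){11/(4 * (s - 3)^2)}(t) 11 * t * exp(3 * t)/4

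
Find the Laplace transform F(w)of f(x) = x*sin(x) 2*w/(w^2 + 1)^2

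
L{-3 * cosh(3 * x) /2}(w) -3 * w/(2 * w^2 - 18) 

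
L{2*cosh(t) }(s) 2*s/(s^2 - 1) 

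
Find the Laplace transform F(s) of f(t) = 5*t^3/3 10/s^4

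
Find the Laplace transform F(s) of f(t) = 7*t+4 7/s^2+4/s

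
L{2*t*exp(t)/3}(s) 2/(3*(s - 1)^2)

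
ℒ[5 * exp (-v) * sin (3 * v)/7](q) 15/ (7 * ( (q + 1)^2 + 9))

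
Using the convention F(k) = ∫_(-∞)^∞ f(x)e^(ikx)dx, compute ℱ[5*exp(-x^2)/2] 5*sqrt(pi)*exp(-k^2/4)/2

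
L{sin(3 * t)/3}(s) 1/(s^2 + 9)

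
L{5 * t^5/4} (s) 150/s^6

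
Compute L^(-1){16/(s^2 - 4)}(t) 8*sinh(2*t)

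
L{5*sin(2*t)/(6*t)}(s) 5*atan(2/s)/6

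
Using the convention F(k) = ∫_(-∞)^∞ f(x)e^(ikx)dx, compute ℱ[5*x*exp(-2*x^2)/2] 5*sqrt(2)*I*sqrt(pi)*k*exp(-k^2/8)/16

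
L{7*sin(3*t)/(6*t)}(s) 7*atan(3/s)/6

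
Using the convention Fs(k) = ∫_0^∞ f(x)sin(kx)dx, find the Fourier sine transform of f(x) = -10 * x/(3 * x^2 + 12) -5 * pi * exp(-2 * k)/3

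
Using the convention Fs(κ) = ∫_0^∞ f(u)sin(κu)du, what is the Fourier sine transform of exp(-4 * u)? κ/(κ^2 + 16)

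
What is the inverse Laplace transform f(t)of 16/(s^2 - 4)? 8 * sinh(2 * t)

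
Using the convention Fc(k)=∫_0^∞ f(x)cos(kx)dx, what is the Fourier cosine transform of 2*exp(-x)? 2/(k^2+1)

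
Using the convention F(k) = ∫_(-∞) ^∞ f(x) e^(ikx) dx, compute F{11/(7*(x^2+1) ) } 11*pi*exp(-Abs(k) ) /7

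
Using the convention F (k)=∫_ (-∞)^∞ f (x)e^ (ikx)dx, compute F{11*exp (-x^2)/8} 11*sqrt (pi)*exp (-k^2/4)/8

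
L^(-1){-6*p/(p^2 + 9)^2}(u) -u*sin(3*u)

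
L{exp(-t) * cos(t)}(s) (s + 1)/((s + 1)^2 + 1)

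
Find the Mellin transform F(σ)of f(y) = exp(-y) gamma(σ)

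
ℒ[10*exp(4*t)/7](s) 10/(7*(s - 4))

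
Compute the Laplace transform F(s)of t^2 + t s^(-2) + 2/s^3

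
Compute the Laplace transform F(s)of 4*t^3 24/s^4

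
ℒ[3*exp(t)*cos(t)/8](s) 3*(s - 1)/(8*((s - 1)^2+1))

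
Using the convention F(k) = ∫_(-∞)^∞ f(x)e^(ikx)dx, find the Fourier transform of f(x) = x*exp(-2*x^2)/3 sqrt(2)*I*sqrt(pi)*k*exp(-k^2/8)/24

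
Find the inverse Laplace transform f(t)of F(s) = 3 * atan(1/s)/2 3 * sin(t)/(2 * t)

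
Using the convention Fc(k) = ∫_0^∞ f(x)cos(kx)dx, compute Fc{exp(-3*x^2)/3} sqrt(3)*sqrt(pi)*exp(-k^2/12)/18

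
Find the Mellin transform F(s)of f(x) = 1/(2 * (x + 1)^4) gamma(s) * gamma(4 - s)/12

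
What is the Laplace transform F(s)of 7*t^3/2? 21/s^4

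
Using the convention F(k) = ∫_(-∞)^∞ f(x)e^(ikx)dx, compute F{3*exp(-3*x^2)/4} sqrt(3)*sqrt(pi)*exp(-k^2/12)/4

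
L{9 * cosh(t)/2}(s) 9 * s/(2 * (s^2 - 1))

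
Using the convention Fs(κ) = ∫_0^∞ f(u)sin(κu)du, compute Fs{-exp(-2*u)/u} -atan(κ/2)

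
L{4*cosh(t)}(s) 4*s/(s^2 - 1)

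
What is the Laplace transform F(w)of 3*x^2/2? 3/w^3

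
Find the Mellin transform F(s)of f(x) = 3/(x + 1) 3*pi*csc(pi*s)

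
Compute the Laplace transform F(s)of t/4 1/(4*s^2)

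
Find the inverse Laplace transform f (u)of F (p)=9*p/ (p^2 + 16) 9*cos (4*u)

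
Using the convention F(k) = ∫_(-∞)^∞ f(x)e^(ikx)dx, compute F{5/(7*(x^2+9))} 5*pi*exp(-3*Abs(k))/21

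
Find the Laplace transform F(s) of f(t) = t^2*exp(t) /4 1/(2*(s - 1) ^3) 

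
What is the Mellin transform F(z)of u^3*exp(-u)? gamma(z + 3)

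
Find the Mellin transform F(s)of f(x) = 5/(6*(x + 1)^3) 5*pi*(s - 2)*(s - 1)/(12*sin(pi*s))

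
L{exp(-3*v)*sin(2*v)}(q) 2/((q + 3)^2 + 4)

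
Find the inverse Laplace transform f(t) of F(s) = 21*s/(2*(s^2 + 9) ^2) 7*t*sin(3*t) /4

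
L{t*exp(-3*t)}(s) (s + 3)^(-2)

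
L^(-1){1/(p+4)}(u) exp(-4 * u)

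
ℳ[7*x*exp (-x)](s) 7*gamma (s + 1)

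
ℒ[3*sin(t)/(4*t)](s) 3*atan(1/s)/4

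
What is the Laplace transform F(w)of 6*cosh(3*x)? 6*w/(w^2-9)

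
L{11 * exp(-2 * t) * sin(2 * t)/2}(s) 11/((s + 2)^2 + 4)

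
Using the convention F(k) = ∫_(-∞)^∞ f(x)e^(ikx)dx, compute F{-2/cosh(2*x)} -pi/cosh(pi*k/4)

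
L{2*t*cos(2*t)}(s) 2*(s^2 - 4)/(s^2 + 4)^2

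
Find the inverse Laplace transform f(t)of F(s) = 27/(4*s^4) 9*t^3/8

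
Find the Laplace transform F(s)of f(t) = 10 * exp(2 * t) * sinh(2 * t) 20/(s * (s - 4))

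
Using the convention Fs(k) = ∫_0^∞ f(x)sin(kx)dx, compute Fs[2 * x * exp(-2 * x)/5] 8 * k/(5 * (k^2 + 4)^2)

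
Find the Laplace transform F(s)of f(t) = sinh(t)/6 1/(6 * (s^2 - 1))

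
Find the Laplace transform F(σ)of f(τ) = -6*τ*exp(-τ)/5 -6/(5*(σ + 1)^2)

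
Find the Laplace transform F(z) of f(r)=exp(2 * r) 1/(z - 2) 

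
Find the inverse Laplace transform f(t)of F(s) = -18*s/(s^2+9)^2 -3*t*sin(3*t)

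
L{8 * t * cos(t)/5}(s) 8 * (s^2 - 1)/(5 * (s^2 + 1)^2)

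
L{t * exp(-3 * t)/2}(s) 1/(2 * (s + 3)^2)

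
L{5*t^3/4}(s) 15/(2*s^4)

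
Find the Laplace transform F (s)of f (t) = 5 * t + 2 5/s^2 + 2/s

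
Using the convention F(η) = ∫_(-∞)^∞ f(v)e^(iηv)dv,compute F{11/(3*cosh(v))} 11*pi/(3*cosh(pi*η/2))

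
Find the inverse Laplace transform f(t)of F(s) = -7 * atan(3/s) -7 * sin(3 * t)/t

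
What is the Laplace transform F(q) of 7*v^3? 42/q^4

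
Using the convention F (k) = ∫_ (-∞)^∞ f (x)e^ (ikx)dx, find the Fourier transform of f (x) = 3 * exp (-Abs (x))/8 3/ (4 * (k^2 + 1))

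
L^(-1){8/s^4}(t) 4*t^3/3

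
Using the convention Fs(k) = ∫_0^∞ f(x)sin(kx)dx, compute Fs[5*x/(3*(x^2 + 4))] 5*pi*exp(-2*k)/6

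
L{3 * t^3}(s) 18/s^4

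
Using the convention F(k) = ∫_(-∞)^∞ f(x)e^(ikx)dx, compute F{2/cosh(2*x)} pi/cosh(pi*k/4)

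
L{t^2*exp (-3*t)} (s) 2/ (s + 3)^3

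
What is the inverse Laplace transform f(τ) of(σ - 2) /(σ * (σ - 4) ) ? exp(2 * τ) * cosh(2 * τ) 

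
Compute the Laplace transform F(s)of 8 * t 8/s^2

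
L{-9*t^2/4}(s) -9/(2*s^3)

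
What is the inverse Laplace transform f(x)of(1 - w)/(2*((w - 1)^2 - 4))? -exp(x)*cosh(2*x)/2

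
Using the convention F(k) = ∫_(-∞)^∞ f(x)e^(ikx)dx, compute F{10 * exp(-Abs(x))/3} 20/(3 * (k^2+1))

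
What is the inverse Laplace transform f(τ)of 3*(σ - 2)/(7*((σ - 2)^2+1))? 3*exp(2*τ)*cos(τ)/7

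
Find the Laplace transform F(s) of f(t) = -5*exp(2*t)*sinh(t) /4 -5/(4*(s - 2) ^2 - 4) 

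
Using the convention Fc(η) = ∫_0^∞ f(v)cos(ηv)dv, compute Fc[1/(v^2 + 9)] pi*exp(-3*η)/6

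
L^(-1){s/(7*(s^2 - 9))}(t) cosh(3*t)/7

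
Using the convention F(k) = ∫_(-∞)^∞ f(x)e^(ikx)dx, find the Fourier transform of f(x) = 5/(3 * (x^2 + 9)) 5 * pi * exp(-3 * Abs(k))/9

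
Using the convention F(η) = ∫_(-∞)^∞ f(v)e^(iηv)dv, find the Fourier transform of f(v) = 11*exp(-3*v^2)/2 11*sqrt(3)*sqrt(pi)*exp(-η^2/12)/6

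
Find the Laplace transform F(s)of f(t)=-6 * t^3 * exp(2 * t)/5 -36/(5 * (s - 2)^4)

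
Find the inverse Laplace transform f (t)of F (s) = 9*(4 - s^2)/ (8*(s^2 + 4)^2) -9*t*cos (2*t)/8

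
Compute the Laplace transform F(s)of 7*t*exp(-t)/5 7/(5*(s + 1)^2)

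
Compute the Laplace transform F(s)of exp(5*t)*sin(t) 1/((s - 5)^2 + 1)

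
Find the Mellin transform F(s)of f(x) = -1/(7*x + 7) -pi*csc(pi*s)/7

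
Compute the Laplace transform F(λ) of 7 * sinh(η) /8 7/(8 * (λ^2 - 1) ) 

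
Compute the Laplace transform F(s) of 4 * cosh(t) 4 * s/(s^2 - 1) 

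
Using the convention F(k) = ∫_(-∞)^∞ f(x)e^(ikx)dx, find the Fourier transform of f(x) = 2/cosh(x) 2*pi/cosh(pi*k/2)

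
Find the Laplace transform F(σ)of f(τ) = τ σ^(-2)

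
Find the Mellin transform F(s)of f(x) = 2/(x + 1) 2 * pi * csc(pi * s)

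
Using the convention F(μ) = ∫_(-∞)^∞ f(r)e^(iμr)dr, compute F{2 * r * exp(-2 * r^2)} sqrt(2) * I * sqrt(pi) * μ * exp(-μ^2/8)/4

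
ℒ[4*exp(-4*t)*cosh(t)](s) 4*(s+4)/((s+4)^2 - 1)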